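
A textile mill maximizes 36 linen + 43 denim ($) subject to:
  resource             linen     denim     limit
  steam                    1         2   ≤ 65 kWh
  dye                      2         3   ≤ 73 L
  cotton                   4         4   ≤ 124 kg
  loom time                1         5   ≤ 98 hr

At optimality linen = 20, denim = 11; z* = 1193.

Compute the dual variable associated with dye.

7

At the optimum: steam uses 42 of 65 (slack = 23); dye uses 73 of 73 (binding); cotton uses 124 of 124 (binding); loom time uses 75 of 98 (slack = 23).
By complementary slackness, y = 0 for the non-binding constraints.
From A_Bᵀ y = c: 2·y_dye + 4·y_cotton = 36; 3·y_dye + 4·y_cotton = 43.
This yields shadow prices y_dye = 7, y_cotton = 5.5.
Shadow price of dye = 7.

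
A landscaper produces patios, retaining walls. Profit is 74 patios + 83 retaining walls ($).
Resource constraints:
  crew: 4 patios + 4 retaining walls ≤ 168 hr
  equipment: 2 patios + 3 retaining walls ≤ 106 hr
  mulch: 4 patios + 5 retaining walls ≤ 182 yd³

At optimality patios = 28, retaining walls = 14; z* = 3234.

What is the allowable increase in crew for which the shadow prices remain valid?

14

Binding constraints: crew, mulch. The basis is B = [[4,4],[4,5]] with det 4.
Per unit increase in crew, x* moves by d = (1.25, -1).
The basis stays optimal until retaining walls reaches 0; allowable increase = 14 hr.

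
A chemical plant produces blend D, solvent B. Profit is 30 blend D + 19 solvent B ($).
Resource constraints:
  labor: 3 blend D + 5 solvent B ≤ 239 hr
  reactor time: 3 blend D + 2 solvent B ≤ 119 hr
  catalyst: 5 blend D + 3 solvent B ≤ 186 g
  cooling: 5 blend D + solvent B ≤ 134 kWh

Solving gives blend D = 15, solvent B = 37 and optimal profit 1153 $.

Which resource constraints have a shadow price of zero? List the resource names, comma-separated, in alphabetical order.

labor: 230/239 (slack 9)
reactor time: 119/119 (binding)
catalyst: 186/186 (binding)
cooling: 112/134 (slack 22)
By complementary slackness, a constraint with positive slack has shadow price 0 → cooling, labor.

cooling, labor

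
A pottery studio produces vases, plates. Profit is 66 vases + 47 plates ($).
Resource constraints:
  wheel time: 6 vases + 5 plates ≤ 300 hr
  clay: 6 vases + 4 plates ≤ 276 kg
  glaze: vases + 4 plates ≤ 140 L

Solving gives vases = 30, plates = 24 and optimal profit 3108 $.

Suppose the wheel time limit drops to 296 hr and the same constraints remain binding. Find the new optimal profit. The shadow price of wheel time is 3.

3096

Δb = -4, so new z* = 3108 + (3)·(-4) = 3108 − 12 = 3096.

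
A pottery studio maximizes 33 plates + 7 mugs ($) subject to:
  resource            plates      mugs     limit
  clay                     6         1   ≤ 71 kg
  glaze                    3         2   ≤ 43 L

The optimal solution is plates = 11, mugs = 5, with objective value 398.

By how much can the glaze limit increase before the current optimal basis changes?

99

Binding constraints: clay, glaze. The basis is B = [[6,1],[3,2]] with det 9.
Per unit increase in glaze, x* moves by d = (-0.1111, 0.6667).
The basis stays optimal until plates reaches 0; allowable increase = 99 L.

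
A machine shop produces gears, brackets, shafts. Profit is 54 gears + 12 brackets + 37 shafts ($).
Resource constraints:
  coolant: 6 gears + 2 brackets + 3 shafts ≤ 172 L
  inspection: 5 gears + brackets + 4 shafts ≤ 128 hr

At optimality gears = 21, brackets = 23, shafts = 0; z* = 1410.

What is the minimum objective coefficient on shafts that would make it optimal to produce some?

40.5

Check each constraint at x*: coolant 172/172 (tight); inspection 128/128 (tight).
From A_Bᵀ y = c: 6·y_coolant + 5·y_inspection = 54; 2·y_coolant + 1·y_inspection = 12.
Solving: y_coolant = 1.5, y_inspection = 9.
shafts enters the basis when its profit ≥ yᵀa₃ = 1.5·3 + 9·4 = 40.5.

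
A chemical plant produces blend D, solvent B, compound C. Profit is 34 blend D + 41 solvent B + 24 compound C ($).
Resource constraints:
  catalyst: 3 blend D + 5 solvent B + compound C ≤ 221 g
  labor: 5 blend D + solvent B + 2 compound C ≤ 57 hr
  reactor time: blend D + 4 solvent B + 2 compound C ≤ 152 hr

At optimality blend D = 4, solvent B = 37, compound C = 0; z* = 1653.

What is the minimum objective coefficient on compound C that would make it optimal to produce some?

28

At the optimum: catalyst uses 197 of 221 (slack = 24); labor uses 57 of 57 (binding); reactor time uses 152 of 152 (binding).
Slack constraints have shadow price 0 (complementary slackness).
The binding rows give the dual system: 5·y_labor + 1·y_reactor time = 34 and 1·y_labor + 4·y_reactor time = 41.
Solving: y_labor = 5, y_reactor time = 9.
compound C enters the basis when its profit ≥ yᵀa₃ = 5·2 + 9·2 = 28.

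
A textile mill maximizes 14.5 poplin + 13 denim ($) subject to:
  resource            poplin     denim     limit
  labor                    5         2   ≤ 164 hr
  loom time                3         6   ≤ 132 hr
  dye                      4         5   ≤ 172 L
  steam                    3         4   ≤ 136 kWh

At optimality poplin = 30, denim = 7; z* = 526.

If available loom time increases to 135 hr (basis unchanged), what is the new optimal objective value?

At the optimum: labor uses 164 of 164 (binding); loom time uses 132 of 132 (binding); dye uses 155 of 172 (slack = 17); steam uses 118 of 136 (slack = 18).
Slack constraints have shadow price 0 (complementary slackness).
From A_Bᵀ y = c: 5·y_labor + 3·y_loom time = 14.5; 2·y_labor + 6·y_loom time = 13.
This yields shadow prices y_labor = 2, y_loom time = 1.5.
Δz = y_loom time·Δb = 1.5 × (3) = 4.5, so new z* = 526 + 4.5 = 530.5.

530.5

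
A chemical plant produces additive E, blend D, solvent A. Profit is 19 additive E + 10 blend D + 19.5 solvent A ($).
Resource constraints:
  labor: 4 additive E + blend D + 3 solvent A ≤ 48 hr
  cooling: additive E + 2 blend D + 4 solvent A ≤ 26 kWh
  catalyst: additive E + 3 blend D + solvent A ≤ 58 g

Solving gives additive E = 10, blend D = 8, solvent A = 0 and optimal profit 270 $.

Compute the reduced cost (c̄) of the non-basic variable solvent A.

At the optimum: labor uses 48 of 48 (binding); cooling uses 26 of 26 (binding); catalyst uses 34 of 58 (slack = 24).
Slack constraints have shadow price 0 (complementary slackness).
Dual feasibility on the basic columns requires 4·y_labor + 1·y_cooling = 19, 1·y_labor + 2·y_cooling = 10.
This yields shadow prices y_labor = 4, y_cooling = 3.
Reduced cost of solvent A: c₃ − yᵀa₃ = 19.5 − (4·3 + 3·4) = 19.5 − 24 = -4.5.

-4.5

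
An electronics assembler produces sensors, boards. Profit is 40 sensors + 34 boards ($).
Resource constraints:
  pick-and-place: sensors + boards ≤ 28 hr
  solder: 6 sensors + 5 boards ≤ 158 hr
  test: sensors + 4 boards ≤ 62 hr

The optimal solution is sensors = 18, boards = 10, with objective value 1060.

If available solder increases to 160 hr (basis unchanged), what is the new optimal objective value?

Binding: pick-and-place and solder. Non-binding: test (4 unused).
By complementary slackness, y = 0 for the non-binding constraint.
From A_Bᵀ y = c: 1·y_pick-and-place + 6·y_solder = 40; 1·y_pick-and-place + 5·y_solder = 34.
This yields shadow prices y_pick-and-place = 4, y_solder = 6.
Δz = y_solder·Δb = 6 × (2) = 12, so new z* = 1060 + 12 = 1072.

1072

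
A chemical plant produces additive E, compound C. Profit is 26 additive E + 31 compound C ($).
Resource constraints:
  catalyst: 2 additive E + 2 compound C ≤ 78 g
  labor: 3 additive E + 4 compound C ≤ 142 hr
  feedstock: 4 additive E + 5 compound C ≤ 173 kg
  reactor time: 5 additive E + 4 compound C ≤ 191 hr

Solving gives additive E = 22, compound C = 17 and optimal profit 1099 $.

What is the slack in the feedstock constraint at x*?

0

feedstock used = 4·22 + 5·17 = 173; slack = 173 − 173 = 0.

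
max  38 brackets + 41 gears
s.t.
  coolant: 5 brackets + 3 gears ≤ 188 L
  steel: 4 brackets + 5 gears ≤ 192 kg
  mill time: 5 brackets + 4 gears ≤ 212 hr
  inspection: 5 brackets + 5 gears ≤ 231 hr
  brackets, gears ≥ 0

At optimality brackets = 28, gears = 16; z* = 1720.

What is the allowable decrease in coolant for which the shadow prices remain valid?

Binding constraints: coolant, steel. The basis is B = [[5,3],[4,5]] with det 13.
Per unit decrease in coolant, x* moves by d = (-0.3846, 0.3077).
The basis stays optimal until brackets reaches 0; allowable decrease = 72.8 L.

72.8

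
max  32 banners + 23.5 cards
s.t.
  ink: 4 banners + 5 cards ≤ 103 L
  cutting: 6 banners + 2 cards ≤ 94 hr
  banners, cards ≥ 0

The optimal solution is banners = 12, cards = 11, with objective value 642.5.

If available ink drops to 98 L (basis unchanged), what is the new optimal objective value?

625

Both ink and cutting are binding at x*.
From A_Bᵀ y = c: 4·y_ink + 6·y_cutting = 32; 5·y_ink + 2·y_cutting = 23.5.
→ y_ink = 3.5 and y_cutting = 3.
Δz = y_ink·Δb = 3.5 × (-5) = -17.5, so new z* = 642.5 − 17.5 = 625.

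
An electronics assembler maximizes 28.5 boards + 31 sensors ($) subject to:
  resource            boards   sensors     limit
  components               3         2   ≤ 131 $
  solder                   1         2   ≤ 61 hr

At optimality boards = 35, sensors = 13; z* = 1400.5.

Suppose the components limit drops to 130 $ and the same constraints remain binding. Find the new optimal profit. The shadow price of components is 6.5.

Δb = -1, so new z* = 1400.5 + (6.5)·(-1) = 1400.5 − 6.5 = 1394.

1394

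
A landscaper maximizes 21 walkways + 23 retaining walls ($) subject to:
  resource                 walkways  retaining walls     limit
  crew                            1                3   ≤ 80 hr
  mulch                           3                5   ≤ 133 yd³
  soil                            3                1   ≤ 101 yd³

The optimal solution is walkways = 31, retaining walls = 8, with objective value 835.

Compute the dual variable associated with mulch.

Check each constraint at x*: crew 55/80 (slack 25); mulch 133/133 (tight); soil 101/101 (tight).
Slack constraints have shadow price 0 (complementary slackness).
Dual feasibility on the basic columns requires 3·y_mulch + 3·y_soil = 21, 5·y_mulch + 1·y_soil = 23.
Solving: y_mulch = 4, y_soil = 3.
Shadow price of mulch = 4.

4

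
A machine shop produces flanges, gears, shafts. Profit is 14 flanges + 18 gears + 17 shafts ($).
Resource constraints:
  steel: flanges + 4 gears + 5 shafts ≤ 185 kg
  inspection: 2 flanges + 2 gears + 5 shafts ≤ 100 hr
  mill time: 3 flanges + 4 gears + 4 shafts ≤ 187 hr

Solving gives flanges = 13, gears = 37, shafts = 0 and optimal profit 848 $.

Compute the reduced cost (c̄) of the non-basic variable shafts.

Binding: inspection and mill time. Non-binding: steel (24 unused).
Since steel is not tight, its dual is 0.
From A_Bᵀ y = c: 2·y_inspection + 3·y_mill time = 14; 2·y_inspection + 4·y_mill time = 18.
→ y_inspection = 1 and y_mill time = 4.
Reduced cost of shafts: c₃ − yᵀa₃ = 17 − (1·5 + 4·4) = 17 − 21 = -4.

-4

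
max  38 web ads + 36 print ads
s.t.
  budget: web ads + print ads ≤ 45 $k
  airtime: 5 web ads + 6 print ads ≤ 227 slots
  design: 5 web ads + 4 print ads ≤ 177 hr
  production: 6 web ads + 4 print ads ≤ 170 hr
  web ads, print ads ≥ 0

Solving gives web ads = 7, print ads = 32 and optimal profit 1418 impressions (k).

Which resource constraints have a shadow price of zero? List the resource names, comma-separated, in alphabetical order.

budget: 39/45 (slack 6)
airtime: 227/227 (binding)
design: 163/177 (slack 14)
production: 170/170 (binding)
By complementary slackness, a constraint with positive slack has shadow price 0 → budget, design.

budget, design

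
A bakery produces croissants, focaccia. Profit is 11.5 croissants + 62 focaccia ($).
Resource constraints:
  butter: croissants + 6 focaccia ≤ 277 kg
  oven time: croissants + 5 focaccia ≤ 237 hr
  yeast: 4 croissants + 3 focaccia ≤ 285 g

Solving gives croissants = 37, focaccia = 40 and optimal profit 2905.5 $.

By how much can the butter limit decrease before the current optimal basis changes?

1

Binding constraints: butter, oven time. The basis is B = [[1,6],[1,5]] with det -1.
Per unit decrease in butter, x* moves by d = (5, -1).
The basis stays optimal until yeast becomes binding; allowable decrease = 1 kg.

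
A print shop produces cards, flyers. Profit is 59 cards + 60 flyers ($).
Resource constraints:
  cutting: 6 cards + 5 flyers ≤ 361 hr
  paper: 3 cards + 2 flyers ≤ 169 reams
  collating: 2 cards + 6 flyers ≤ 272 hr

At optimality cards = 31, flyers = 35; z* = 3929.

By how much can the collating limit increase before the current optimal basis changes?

161.2

Binding constraints: cutting, collating. The basis is B = [[6,5],[2,6]] with det 26.
Per unit increase in collating, x* moves by d = (-0.1923, 0.2308).
The basis stays optimal until cards reaches 0; allowable increase = 161.2 hr.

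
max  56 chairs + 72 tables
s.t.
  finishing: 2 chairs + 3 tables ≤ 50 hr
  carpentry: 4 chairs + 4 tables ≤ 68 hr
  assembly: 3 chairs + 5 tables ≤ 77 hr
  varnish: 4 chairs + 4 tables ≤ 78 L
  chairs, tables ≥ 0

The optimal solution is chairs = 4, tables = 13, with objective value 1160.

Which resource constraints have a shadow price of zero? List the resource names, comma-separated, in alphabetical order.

finishing: 47/50 (slack 3)
carpentry: 68/68 (binding)
assembly: 77/77 (binding)
varnish: 68/78 (slack 10)
By complementary slackness, a constraint with positive slack has shadow price 0 → finishing, varnish.

finishing, varnish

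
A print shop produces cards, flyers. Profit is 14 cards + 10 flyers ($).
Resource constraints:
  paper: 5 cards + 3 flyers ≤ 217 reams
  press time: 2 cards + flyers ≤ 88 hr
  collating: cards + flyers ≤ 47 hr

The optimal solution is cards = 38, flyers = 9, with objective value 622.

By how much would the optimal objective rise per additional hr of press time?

0

At the optimum: paper uses 217 of 217 (binding); press time uses 85 of 88 (slack = 3); collating uses 47 of 47 (binding).
By complementary slackness, y = 0 for the non-binding constraint.
From A_Bᵀ y = c: 5·y_paper + 1·y_collating = 14; 3·y_paper + 1·y_collating = 10.
→ y_paper = 2 and y_collating = 4.
Shadow price of press time = 0.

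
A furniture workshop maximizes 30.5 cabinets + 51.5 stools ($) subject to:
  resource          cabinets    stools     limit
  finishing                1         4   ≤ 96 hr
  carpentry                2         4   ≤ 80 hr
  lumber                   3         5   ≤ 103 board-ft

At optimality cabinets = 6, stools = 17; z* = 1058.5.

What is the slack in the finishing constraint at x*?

finishing used = 1·6 + 4·17 = 74; slack = 96 − 74 = 22.

22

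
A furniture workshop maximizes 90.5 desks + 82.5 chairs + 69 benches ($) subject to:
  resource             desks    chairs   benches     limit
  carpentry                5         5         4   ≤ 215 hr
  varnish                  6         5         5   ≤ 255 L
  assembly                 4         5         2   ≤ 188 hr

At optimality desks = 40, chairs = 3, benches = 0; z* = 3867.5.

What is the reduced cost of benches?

-5

Check each constraint at x*: carpentry 215/215 (tight); varnish 255/255 (tight); assembly 175/188 (slack 13).
By complementary slackness, y = 0 for the non-binding constraint.
Dual feasibility on the basic columns requires 5·y_carpentry + 6·y_varnish = 90.5, 5·y_carpentry + 5·y_varnish = 82.5.
Solving: y_carpentry = 8.5, y_varnish = 8.
Reduced cost of benches: c₃ − yᵀa₃ = 69 − (8.5·4 + 8·5) = 69 − 74 = -5.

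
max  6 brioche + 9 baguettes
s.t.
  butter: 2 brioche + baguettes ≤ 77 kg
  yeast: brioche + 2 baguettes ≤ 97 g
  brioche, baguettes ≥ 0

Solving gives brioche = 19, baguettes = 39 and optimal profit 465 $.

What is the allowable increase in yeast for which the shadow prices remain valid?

57

Binding constraints: butter, yeast. The basis is B = [[2,1],[1,2]] with det 3.
Per unit increase in yeast, x* moves by d = (-0.3333, 0.6667).
The basis stays optimal until brioche reaches 0; allowable increase = 57 g.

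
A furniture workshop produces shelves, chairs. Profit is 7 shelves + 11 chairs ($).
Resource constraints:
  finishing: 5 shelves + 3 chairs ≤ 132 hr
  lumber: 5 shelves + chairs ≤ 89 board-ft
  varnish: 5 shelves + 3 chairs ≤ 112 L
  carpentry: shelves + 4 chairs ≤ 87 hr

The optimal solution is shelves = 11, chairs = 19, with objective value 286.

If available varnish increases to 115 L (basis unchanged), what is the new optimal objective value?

At the optimum: finishing uses 112 of 132 (slack = 20); lumber uses 74 of 89 (slack = 15); varnish uses 112 of 112 (binding); carpentry uses 87 of 87 (binding).
Slack constraints have shadow price 0 (complementary slackness).
Dual feasibility on the basic columns requires 5·y_varnish + 1·y_carpentry = 7, 3·y_varnish + 4·y_carpentry = 11.
→ y_varnish = 1 and y_carpentry = 2.
Δz = y_varnish·Δb = 1 × (3) = 3, so new z* = 286 + 3 = 289.

289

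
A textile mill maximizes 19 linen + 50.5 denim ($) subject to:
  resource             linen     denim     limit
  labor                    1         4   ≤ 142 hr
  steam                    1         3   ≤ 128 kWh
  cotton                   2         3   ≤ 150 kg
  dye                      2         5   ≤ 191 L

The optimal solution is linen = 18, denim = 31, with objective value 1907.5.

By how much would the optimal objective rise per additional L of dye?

Check each constraint at x*: labor 142/142 (tight); steam 111/128 (slack 17); cotton 129/150 (slack 21); dye 191/191 (tight).
Slack constraints have shadow price 0 (complementary slackness).
From A_Bᵀ y = c: 1·y_labor + 2·y_dye = 19; 4·y_labor + 5·y_dye = 50.5.
Solving: y_labor = 2, y_dye = 8.5.
Shadow price of dye = 8.5.

8.5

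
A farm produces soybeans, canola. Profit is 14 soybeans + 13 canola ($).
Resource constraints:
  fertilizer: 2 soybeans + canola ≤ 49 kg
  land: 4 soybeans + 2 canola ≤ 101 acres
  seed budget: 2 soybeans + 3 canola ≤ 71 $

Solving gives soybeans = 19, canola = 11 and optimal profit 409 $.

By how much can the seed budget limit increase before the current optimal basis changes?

Binding constraints: fertilizer, seed budget. The basis is B = [[2,1],[2,3]] with det 4.
Per unit increase in seed budget, x* moves by d = (-0.25, 0.5).
The basis stays optimal until soybeans reaches 0; allowable increase = 76 $.

76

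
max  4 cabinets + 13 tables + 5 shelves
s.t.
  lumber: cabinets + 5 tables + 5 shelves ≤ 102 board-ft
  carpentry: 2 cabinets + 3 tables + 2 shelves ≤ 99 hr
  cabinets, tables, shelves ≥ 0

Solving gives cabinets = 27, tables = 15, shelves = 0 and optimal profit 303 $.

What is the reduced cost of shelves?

-7

At the optimum: lumber uses 102 of 102 (binding); carpentry uses 99 of 99 (binding).
The binding rows give the dual system: 1·y_lumber + 2·y_carpentry = 4 and 5·y_lumber + 3·y_carpentry = 13.
→ y_lumber = 2 and y_carpentry = 1.
Reduced cost of shelves: c₃ − yᵀa₃ = 5 − (2·5 + 1·2) = 5 − 12 = -7.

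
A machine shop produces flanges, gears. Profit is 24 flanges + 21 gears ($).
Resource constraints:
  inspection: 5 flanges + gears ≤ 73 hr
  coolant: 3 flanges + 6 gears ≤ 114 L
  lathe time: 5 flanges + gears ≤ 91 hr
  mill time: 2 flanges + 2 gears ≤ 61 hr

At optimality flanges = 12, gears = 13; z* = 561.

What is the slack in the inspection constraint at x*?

inspection used = 5·12 + 1·13 = 73; slack = 73 − 73 = 0.

0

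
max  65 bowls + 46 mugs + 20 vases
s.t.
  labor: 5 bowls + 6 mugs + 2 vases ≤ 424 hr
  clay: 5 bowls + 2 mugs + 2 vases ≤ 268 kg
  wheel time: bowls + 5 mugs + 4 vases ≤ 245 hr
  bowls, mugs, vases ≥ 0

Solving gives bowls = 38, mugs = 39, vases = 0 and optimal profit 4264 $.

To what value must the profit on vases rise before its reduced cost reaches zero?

26

At the optimum: labor uses 424 of 424 (binding); clay uses 268 of 268 (binding); wheel time uses 233 of 245 (slack = 12).
Slack constraints have shadow price 0 (complementary slackness).
The binding rows give the dual system: 5·y_labor + 5·y_clay = 65 and 6·y_labor + 2·y_clay = 46.
→ y_labor = 5 and y_clay = 8.
vases enters the basis when its profit ≥ yᵀa₃ = 5·2 + 8·2 = 26.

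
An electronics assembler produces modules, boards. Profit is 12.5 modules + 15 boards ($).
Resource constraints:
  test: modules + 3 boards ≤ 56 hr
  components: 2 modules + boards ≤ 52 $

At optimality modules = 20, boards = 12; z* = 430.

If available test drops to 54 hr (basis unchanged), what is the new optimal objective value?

423

At the optimum: test uses 56 of 56 (binding); components uses 52 of 52 (binding).
From A_Bᵀ y = c: 1·y_test + 2·y_components = 12.5; 3·y_test + 1·y_components = 15.
This yields shadow prices y_test = 3.5, y_components = 4.5.
Δz = y_test·Δb = 3.5 × (-2) = -7, so new z* = 430 − 7 = 423.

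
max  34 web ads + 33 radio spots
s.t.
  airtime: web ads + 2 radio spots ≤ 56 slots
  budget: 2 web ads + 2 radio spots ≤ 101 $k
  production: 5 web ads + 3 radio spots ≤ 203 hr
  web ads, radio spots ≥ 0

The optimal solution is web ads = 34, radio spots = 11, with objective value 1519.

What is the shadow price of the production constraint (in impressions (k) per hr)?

5

Check each constraint at x*: airtime 56/56 (tight); budget 90/101 (slack 11); production 203/203 (tight).
By complementary slackness, y = 0 for the non-binding constraint.
The binding rows give the dual system: 1·y_airtime + 5·y_production = 34 and 2·y_airtime + 3·y_production = 33.
Solving: y_airtime = 9, y_production = 5.
Shadow price of production = 5.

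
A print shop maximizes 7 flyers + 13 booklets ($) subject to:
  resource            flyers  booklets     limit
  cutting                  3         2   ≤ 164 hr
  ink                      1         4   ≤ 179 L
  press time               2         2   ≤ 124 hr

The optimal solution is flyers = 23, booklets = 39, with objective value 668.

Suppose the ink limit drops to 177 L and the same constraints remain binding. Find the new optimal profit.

Binding: ink and press time. Non-binding: cutting (17 unused).
Since cutting is not tight, its dual is 0.
The binding rows give the dual system: 1·y_ink + 2·y_press time = 7 and 4·y_ink + 2·y_press time = 13.
→ y_ink = 2 and y_press time = 2.5.
Δz = y_ink·Δb = 2 × (-2) = -4, so new z* = 668 − 4 = 664.

664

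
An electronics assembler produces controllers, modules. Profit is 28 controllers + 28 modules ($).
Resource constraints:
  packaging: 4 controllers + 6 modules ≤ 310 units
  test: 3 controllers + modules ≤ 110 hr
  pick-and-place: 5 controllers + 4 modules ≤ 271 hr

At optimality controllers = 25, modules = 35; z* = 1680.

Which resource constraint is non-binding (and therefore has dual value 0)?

pick-and-place

packaging: 310/310 (binding)
test: 110/110 (binding)
pick-and-place: 265/271 (slack 6)
By complementary slackness, a constraint with positive slack has shadow price 0 → pick-and-place.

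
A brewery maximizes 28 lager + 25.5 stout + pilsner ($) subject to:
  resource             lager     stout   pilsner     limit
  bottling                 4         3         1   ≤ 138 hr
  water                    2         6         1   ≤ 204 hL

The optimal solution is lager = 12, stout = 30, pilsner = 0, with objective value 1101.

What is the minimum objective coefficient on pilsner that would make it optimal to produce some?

Check each constraint at x*: bottling 138/138 (tight); water 204/204 (tight).
From A_Bᵀ y = c: 4·y_bottling + 2·y_water = 28; 3·y_bottling + 6·y_water = 25.5.
This yields shadow prices y_bottling = 6.5, y_water = 1.
pilsner enters the basis when its profit ≥ yᵀa₃ = 6.5·1 + 1·1 = 7.5.

7.5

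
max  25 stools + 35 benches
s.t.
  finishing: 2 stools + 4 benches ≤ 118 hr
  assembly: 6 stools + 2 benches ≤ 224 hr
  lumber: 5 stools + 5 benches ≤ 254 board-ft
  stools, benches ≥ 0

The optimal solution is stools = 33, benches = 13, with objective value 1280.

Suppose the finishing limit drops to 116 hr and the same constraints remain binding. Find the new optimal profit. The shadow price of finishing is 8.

Δb = -2, so new z* = 1280 + (8)·(-2) = 1280 − 16 = 1264.

1264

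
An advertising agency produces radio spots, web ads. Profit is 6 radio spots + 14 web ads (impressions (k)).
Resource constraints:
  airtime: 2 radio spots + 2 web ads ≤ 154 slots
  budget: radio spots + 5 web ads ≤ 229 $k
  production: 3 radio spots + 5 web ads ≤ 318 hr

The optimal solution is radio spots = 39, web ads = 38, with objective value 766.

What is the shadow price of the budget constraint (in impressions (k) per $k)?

2

Binding: airtime and budget. Non-binding: production (11 unused).
Since production is not tight, its dual is 0.
The binding rows give the dual system: 2·y_airtime + 1·y_budget = 6 and 2·y_airtime + 5·y_budget = 14.
This yields shadow prices y_airtime = 2, y_budget = 2.
Shadow price of budget = 2.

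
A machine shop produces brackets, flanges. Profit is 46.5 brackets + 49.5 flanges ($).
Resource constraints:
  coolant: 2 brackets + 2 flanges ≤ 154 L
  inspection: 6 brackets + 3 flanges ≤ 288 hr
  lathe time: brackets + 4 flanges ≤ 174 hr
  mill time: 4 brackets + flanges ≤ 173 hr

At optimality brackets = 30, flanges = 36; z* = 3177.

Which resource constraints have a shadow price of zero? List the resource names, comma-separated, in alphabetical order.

coolant: 132/154 (slack 22)
inspection: 288/288 (binding)
lathe time: 174/174 (binding)
mill time: 156/173 (slack 17)
By complementary slackness, a constraint with positive slack has shadow price 0 → coolant, mill time.

coolant, mill time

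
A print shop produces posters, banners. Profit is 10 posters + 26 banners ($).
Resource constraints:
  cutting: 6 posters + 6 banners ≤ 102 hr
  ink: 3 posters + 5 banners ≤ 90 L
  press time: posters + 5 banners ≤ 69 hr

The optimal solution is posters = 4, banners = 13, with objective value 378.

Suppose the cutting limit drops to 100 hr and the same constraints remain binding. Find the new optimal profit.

At the optimum: cutting uses 102 of 102 (binding); ink uses 77 of 90 (slack = 13); press time uses 69 of 69 (binding).
Since ink is not tight, its dual is 0.
From A_Bᵀ y = c: 6·y_cutting + 1·y_press time = 10; 6·y_cutting + 5·y_press time = 26.
→ y_cutting = 1 and y_press time = 4.
Δz = y_cutting·Δb = 1 × (-2) = -2, so new z* = 378 − 2 = 376.

376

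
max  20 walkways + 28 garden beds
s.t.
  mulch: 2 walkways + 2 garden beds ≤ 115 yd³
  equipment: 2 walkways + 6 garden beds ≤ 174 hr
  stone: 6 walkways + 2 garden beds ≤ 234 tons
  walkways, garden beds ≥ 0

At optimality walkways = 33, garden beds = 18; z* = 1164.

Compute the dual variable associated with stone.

2

Check each constraint at x*: mulch 102/115 (slack 13); equipment 174/174 (tight); stone 234/234 (tight).
Since mulch is not tight, its dual is 0.
The binding rows give the dual system: 2·y_equipment + 6·y_stone = 20 and 6·y_equipment + 2·y_stone = 28.
This yields shadow prices y_equipment = 4, y_stone = 2.
Shadow price of stone = 2.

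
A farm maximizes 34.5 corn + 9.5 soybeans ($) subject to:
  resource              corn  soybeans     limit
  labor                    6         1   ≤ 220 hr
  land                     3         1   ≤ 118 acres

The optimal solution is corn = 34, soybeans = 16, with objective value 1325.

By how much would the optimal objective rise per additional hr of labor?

Both labor and land are binding at x*.
From A_Bᵀ y = c: 6·y_labor + 3·y_land = 34.5; 1·y_labor + 1·y_land = 9.5.
Solving: y_labor = 2, y_land = 7.5.
Shadow price of labor = 2.

2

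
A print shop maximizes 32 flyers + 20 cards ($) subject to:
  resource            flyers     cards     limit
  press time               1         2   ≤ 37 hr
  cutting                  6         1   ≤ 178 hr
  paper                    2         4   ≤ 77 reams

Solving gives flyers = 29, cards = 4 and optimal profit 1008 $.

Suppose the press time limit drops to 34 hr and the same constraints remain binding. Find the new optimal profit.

Check each constraint at x*: press time 37/37 (tight); cutting 178/178 (tight); paper 74/77 (slack 3).
Since paper is not tight, its dual is 0.
Dual feasibility on the basic columns requires 1·y_press time + 6·y_cutting = 32, 2·y_press time + 1·y_cutting = 20.
This yields shadow prices y_press time = 8, y_cutting = 4.
Δz = y_press time·Δb = 8 × (-3) = -24, so new z* = 1008 − 24 = 984.

984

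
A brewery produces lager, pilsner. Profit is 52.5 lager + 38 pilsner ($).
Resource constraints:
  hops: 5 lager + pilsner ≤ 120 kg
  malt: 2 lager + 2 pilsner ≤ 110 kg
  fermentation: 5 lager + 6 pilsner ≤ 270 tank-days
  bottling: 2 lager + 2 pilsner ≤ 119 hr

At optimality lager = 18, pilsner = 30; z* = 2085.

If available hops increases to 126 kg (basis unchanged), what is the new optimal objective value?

At the optimum: hops uses 120 of 120 (binding); malt uses 96 of 110 (slack = 14); fermentation uses 270 of 270 (binding); bottling uses 96 of 119 (slack = 23).
Since malt, bottling are not tight, their duals are 0.
Dual feasibility on the basic columns requires 5·y_hops + 5·y_fermentation = 52.5, 1·y_hops + 6·y_fermentation = 38.
→ y_hops = 5 and y_fermentation = 5.5.
Δz = y_hops·Δb = 5 × (6) = 30, so new z* = 2085 + 30 = 2115.

2115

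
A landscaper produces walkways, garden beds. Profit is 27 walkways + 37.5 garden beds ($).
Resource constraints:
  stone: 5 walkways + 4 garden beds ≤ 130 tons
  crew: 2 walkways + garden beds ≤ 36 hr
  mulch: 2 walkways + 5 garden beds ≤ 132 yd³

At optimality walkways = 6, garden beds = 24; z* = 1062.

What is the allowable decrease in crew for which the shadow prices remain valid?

Binding constraints: crew, mulch. The basis is B = [[2,1],[2,5]] with det 8.
Per unit decrease in crew, x* moves by d = (-0.625, 0.25).
The basis stays optimal until walkways reaches 0; allowable decrease = 9.6 hr.

9.6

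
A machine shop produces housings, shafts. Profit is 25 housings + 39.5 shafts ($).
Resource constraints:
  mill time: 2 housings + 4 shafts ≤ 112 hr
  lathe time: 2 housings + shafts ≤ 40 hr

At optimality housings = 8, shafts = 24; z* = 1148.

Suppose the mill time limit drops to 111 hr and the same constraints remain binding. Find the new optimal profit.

1139

Both mill time and lathe time are binding at x*.
The binding rows give the dual system: 2·y_mill time + 2·y_lathe time = 25 and 4·y_mill time + 1·y_lathe time = 39.5.
Solving: y_mill time = 9, y_lathe time = 3.5.
Δz = y_mill time·Δb = 9 × (-1) = -9, so new z* = 1148 − 9 = 1139.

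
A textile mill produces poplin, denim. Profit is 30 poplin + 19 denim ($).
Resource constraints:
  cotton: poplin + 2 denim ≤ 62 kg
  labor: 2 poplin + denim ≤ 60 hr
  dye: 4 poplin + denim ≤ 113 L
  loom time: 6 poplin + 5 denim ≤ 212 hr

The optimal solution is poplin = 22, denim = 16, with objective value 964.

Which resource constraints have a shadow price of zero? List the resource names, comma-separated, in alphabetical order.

cotton: 54/62 (slack 8)
labor: 60/60 (binding)
dye: 104/113 (slack 9)
loom time: 212/212 (binding)
By complementary slackness, a constraint with positive slack has shadow price 0 → cotton, dye.

cotton, dye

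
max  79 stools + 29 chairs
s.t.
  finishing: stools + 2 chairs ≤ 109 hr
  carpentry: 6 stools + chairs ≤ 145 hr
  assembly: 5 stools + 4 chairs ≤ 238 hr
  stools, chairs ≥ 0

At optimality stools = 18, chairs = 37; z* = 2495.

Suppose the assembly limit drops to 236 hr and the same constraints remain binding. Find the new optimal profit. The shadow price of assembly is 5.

Δb = -2, so new z* = 2495 + (5)·(-2) = 2495 − 10 = 2485.

2485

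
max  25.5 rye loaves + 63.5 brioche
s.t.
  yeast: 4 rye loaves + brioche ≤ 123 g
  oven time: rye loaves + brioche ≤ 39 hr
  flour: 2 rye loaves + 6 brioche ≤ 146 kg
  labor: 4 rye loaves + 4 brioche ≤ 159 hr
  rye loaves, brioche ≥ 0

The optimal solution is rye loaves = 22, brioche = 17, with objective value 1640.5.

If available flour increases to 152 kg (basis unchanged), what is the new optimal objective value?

Binding: oven time and flour. Non-binding: yeast (18 unused), labor (3 unused).
Slack constraints have shadow price 0 (complementary slackness).
Dual feasibility on the basic columns requires 1·y_oven time + 2·y_flour = 25.5, 1·y_oven time + 6·y_flour = 63.5.
Solving: y_oven time = 6.5, y_flour = 9.5.
Δz = y_flour·Δb = 9.5 × (6) = 57, so new z* = 1640.5 + 57 = 1697.5.

1697.5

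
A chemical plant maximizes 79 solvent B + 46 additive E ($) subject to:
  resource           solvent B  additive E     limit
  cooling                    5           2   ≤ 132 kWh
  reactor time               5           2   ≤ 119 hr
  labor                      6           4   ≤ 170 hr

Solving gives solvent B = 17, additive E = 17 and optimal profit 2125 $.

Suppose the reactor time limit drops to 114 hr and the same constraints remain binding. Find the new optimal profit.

2100

At the optimum: cooling uses 119 of 132 (slack = 13); reactor time uses 119 of 119 (binding); labor uses 170 of 170 (binding).
Slack constraints have shadow price 0 (complementary slackness).
From A_Bᵀ y = c: 5·y_reactor time + 6·y_labor = 79; 2·y_reactor time + 4·y_labor = 46.
This yields shadow prices y_reactor time = 5, y_labor = 9.
Δz = y_reactor time·Δb = 5 × (-5) = -25, so new z* = 2125 − 25 = 2100.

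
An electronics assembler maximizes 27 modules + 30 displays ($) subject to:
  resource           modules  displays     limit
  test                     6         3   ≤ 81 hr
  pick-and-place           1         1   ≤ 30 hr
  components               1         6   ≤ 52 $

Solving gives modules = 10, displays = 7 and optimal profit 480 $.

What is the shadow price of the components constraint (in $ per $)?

Check each constraint at x*: test 81/81 (tight); pick-and-place 17/30 (slack 13); components 52/52 (tight).
Slack constraints have shadow price 0 (complementary slackness).
The binding rows give the dual system: 6·y_test + 1·y_components = 27 and 3·y_test + 6·y_components = 30.
→ y_test = 4 and y_components = 3.
Shadow price of components = 3.

3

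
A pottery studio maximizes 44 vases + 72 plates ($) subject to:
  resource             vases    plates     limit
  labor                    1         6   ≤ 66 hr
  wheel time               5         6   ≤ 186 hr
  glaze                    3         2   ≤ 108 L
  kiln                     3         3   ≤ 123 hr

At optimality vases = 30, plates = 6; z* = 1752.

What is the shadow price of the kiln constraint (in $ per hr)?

Check each constraint at x*: labor 66/66 (tight); wheel time 186/186 (tight); glaze 102/108 (slack 6); kiln 108/123 (slack 15).
By complementary slackness, y = 0 for the non-binding constraints.
The binding rows give the dual system: 1·y_labor + 5·y_wheel time = 44 and 6·y_labor + 6·y_wheel time = 72.
Solving: y_labor = 4, y_wheel time = 8.
Shadow price of kiln = 0.

0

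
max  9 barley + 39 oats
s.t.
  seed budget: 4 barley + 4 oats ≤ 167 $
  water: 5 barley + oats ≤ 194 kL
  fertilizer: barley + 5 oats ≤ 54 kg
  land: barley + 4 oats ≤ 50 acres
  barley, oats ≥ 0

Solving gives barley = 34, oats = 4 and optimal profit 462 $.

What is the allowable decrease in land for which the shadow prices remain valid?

6.8

Binding constraints: fertilizer, land. The basis is B = [[1,5],[1,4]] with det -1.
Per unit decrease in land, x* moves by d = (-5, 1).
The basis stays optimal until barley reaches 0; allowable decrease = 6.8 acres.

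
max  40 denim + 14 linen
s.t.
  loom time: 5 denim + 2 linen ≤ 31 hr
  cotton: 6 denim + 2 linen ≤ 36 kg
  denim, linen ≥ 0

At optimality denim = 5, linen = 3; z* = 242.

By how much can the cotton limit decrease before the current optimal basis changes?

5

Binding constraints: loom time, cotton. The basis is B = [[5,2],[6,2]] with det -2.
Per unit decrease in cotton, x* moves by d = (-1, 2.5).
The basis stays optimal until denim reaches 0; allowable decrease = 5 kg.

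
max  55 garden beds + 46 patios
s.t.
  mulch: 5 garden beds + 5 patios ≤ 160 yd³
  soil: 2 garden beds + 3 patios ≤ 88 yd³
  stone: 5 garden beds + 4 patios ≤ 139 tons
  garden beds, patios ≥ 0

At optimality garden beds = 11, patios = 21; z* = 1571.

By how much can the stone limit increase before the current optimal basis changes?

21

Binding constraints: mulch, stone. The basis is B = [[5,5],[5,4]] with det -5.
Per unit increase in stone, x* moves by d = (1, -1).
The basis stays optimal until patios reaches 0; allowable increase = 21 tons.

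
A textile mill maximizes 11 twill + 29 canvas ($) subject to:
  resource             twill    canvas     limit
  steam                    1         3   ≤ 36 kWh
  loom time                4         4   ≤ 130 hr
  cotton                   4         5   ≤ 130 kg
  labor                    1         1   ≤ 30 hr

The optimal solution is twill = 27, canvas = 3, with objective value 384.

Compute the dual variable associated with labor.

2

Binding: steam and labor. Non-binding: loom time (10 unused), cotton (7 unused).
By complementary slackness, y = 0 for the non-binding constraints.
From A_Bᵀ y = c: 1·y_steam + 1·y_labor = 11; 3·y_steam + 1·y_labor = 29.
→ y_steam = 9 and y_labor = 2.
Shadow price of labor = 2.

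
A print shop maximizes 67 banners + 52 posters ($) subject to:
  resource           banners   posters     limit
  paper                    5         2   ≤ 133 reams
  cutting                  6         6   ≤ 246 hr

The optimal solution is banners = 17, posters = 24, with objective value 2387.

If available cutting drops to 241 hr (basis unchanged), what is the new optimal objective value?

At the optimum: paper uses 133 of 133 (binding); cutting uses 246 of 246 (binding).
The binding rows give the dual system: 5·y_paper + 6·y_cutting = 67 and 2·y_paper + 6·y_cutting = 52.
Solving: y_paper = 5, y_cutting = 7.
Δz = y_cutting·Δb = 7 × (-5) = -35, so new z* = 2387 − 35 = 2352.

2352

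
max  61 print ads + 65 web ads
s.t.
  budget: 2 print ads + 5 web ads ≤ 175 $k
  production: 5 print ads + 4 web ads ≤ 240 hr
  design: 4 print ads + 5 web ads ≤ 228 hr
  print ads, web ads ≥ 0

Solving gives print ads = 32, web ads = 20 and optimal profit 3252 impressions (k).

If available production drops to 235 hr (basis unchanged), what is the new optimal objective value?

3227

Binding: production and design. Non-binding: budget (11 unused).
By complementary slackness, y = 0 for the non-binding constraint.
The binding rows give the dual system: 5·y_production + 4·y_design = 61 and 4·y_production + 5·y_design = 65.
This yields shadow prices y_production = 5, y_design = 9.
Δz = y_production·Δb = 5 × (-5) = -25, so new z* = 3252 − 25 = 3227.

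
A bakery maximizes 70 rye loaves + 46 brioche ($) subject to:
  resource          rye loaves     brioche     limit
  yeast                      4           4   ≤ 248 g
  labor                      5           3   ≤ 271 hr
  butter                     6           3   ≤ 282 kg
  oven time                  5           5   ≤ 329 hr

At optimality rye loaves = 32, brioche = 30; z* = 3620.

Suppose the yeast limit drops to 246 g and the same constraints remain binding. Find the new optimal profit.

Binding: yeast and butter. Non-binding: labor (21 unused), oven time (19 unused).
Slack constraints have shadow price 0 (complementary slackness).
From A_Bᵀ y = c: 4·y_yeast + 6·y_butter = 70; 4·y_yeast + 3·y_butter = 46.
→ y_yeast = 5.5 and y_butter = 8.
Δz = y_yeast·Δb = 5.5 × (-2) = -11, so new z* = 3620 − 11 = 3609.

3609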